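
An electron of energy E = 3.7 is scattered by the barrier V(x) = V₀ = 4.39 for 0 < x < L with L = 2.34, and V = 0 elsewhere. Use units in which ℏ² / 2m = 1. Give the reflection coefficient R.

R = 0.957

Since E < V₀ the interior solution is evanescent with decay constant κ = √(2m(V₀ − E))/ℏ = 0.8307.
κL = 1.944, sinh(κL) = 3.421.
Matching ψ, ψ′ at both faces gives T = [1 + V₀² sinh²(κL) / (4E(V₀ − E))]⁻¹ = 1/23.08 = 0.0433.
R = 1 − T = 0.957.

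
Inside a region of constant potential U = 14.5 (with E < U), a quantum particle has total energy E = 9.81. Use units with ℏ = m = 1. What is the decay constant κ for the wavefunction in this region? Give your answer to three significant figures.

Since E < U the TISE in this region is ψ'' = κ²ψ with κ = √(2m(U − E))/ℏ.
κ = √(2 × 1 × 4.69) = 3.063.

κ = 3.06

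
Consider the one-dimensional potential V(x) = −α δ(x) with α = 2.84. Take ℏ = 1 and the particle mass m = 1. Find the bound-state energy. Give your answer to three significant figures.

E = -4.03

For x ≠ 0 the bound state is ψ ∝ e^{−κ|x|}; integrating the TISE across the delta gives the cusp condition 2κ = 2mα/ℏ², so κ = 2.840.
Then E = −ℏ²κ²/(2m) = −mα²/(2ℏ²) = -4.033.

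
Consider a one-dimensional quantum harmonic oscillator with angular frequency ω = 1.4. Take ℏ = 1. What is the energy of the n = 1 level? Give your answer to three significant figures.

E = 2.10

Using E_n = (n + ½)ℏω: E_1 = 1.5 × 1.4 = 2.100.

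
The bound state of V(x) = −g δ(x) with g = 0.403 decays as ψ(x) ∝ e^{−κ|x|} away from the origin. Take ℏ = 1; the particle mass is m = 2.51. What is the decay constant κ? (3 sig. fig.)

κ = 1.01

Integrating the TISE across x = 0 gives the cusp condition ψ'(0⁺) − ψ'(0⁻) = −(2mg/ℏ²)ψ(0).
With ψ ∝ e^{−κ|x|} this yields −2κ = −2mg/ℏ², so κ = mg/ℏ² = 1.012.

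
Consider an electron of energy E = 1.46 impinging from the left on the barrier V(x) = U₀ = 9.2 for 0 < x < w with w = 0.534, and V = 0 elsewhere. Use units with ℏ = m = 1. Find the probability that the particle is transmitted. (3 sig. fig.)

Since E < U₀ the interior solution is evanescent with decay constant κ = √(2m(U₀ − E))/ℏ = 3.934.
κw = 2.101, sinh(κw) = 4.026.
The exact tunnelling result is T⁻¹ = 1 + U₀² sinh²(κw) / [4E(U₀ − E)] = 31.35, so T = 0.0319.

T = 0.0319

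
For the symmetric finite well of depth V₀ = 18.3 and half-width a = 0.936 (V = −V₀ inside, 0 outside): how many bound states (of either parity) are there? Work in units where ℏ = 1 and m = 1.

Define the well-strength parameter z₀ = (a/ℏ)√(2mV₀) = 0.936 × √(2·1·18.3) = 5.663.
The even/odd transcendental equations gain one root per π/2 in z₀, giving N = 1 + ⌊2z₀/π⌋ = 1 + ⌊3.605⌋ = 4.

N = 4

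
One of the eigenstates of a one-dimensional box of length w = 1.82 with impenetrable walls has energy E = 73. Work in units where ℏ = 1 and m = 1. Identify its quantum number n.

n = 7

For an infinite well E_n = n²π²ℏ²/(2mw²), so n = (w/πℏ)√(2mE).
n = (1.82/π) × √(2 × 1 × 73) = 7.000 → n = 7.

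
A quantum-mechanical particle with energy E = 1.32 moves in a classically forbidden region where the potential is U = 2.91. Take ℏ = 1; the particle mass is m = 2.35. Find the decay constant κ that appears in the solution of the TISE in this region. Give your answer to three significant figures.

Since E < U the TISE in this region is ψ'' = κ²ψ with κ = √(2m(U − E))/ℏ.
κ = √(2 × 2.35 × 1.59) = 2.734.

κ = 2.73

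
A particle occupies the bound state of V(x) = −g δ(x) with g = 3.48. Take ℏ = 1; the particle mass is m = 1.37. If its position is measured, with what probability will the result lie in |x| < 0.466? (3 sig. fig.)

P = 0.988

The normalised bound state is ψ = √κ e^{−κ|x|} with κ = mg/ℏ² = 4.768.
P(|x| < d) = ∫_{−d}^{d} κ e^{−2κ|x|} dx = 1 − e^{−2κd} = 1 − e^{−4.443} = 0.9882.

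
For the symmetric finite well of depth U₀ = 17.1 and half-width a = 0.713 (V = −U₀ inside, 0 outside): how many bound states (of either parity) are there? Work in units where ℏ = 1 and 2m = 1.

N = 2

The dimensionless depth is z₀ = a√(2mU₀)/ℏ = 0.713 × √(17.10) = 2.948.
The even/odd transcendental equations gain one root per π/2 in z₀, giving N = 1 + ⌊2z₀/π⌋ = 1 + ⌊1.877⌋ = 2.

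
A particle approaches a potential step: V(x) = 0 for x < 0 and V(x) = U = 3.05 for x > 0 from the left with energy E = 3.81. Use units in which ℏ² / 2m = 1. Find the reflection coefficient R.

R = 0.146

On each side the TISE gives plane waves with k = √(2m(E − V))/ℏ: k₁ = √(2·½·3.81) = 1.952, k₂ = √(2·½·0.76) = 0.8718.
Matching ψ and ψ′ at x = 0 gives r = (k₁ − k₂)/(k₁ + k₂), so R = r² = 0.1463 and T = 1 − R = 0.8537.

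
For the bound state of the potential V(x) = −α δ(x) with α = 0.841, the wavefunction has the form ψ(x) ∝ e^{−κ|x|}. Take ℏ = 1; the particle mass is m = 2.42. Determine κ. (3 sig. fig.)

Integrate −(ℏ²/2m)ψ'' − αδ(x)ψ = Eψ from −ε to +ε: the ψ'' term gives ψ'(0⁺) − ψ'(0⁻) and the δ term gives −(2mα/ℏ²)ψ(0).
With ψ ∝ e^{−κ|x|} this yields −2κ = −2mα/ℏ², so κ = mα/ℏ² = 2.035.

κ = 2.04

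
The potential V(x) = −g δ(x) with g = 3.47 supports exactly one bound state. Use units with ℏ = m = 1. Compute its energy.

E = -6.02

The bound state is ψ(x) = √κ e^{−κ|x|}. The derivative jump ψ'(0⁺) − ψ'(0⁻) = −(2mg/ℏ²)ψ(0) fixes κ = mg/ℏ² = 3.470.
Then E = −ℏ²κ²/(2m) = −mg²/(2ℏ²) = -6.020.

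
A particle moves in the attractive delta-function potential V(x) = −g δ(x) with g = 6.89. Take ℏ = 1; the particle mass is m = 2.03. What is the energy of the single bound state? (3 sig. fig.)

E = -48.2

For x ≠ 0 the bound state is ψ ∝ e^{−κ|x|}; integrating the TISE across the delta gives the cusp condition 2κ = 2mg/ℏ², so κ = 13.99.
Then E = −ℏ²κ²/(2m) = −mg²/(2ℏ²) = -48.18.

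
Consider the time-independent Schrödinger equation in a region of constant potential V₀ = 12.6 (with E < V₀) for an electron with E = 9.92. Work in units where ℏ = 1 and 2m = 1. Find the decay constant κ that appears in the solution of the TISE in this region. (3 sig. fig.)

κ = 1.64

Since E < V₀ the TISE in this region is ψ'' = κ²ψ with κ = √(2m(V₀ − E))/ℏ.
κ = √(2 × 0.5 × 2.68) = 1.637.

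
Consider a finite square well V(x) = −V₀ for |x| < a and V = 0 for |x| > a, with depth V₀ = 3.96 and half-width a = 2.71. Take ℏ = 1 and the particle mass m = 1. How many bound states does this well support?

N = 5

The dimensionless depth is z₀ = a√(2mV₀)/ℏ = 2.71 × √(7.920) = 7.627.
The even/odd transcendental equations gain one root per π/2 in z₀, giving N = 1 + ⌊2z₀/π⌋ = 1 + ⌊4.855⌋ = 5.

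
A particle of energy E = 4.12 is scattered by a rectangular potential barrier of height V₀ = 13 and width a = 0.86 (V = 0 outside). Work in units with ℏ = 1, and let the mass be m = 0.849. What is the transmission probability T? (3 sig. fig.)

T = 0.00435

E < V₀: inside the barrier ψ ∝ e^{±κx} with κ = √(2m(V₀ − E))/ℏ = 3.883.
κa = 3.339, sinh(κa) = 14.08.
The exact tunnelling result is T⁻¹ = 1 + V₀² sinh²(κa) / [4E(V₀ − E)] = 230.1, so T = 0.00435.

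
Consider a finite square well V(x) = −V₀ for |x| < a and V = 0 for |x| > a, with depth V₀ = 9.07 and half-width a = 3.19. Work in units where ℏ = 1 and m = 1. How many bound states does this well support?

N = 9

The dimensionless depth is z₀ = a√(2mV₀)/ℏ = 3.19 × √(18.14) = 13.59.
A new bound state (alternating even/odd) appears each time z₀ passes a multiple of π/2, so N = ⌊2z₀/π⌋ + 1 = ⌊8.649⌋ + 1 = 9.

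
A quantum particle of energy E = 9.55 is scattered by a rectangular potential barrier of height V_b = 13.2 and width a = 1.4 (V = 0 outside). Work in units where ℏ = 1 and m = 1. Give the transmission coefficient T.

T = 0.00166

Since E < V_b the interior solution is evanescent with decay constant κ = √(2m(V_b − E))/ℏ = 2.702.
κa = 3.783, sinh(κa) = 21.95.
Matching ψ, ψ′ at both faces gives T = [1 + V_b² sinh²(κa) / (4E(V_b − E))]⁻¹ = 1/603.3 = 0.00166.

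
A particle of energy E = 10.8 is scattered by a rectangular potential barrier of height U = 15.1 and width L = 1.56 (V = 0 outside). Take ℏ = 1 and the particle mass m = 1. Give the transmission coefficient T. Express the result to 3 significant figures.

T = 0.000346

E < U: inside the barrier ψ ∝ e^{±κx} with κ = √(2m(U − E))/ℏ = 2.933.
κL = 4.575, sinh(κL) = 48.50.
Matching ψ, ψ′ at both faces gives T = [1 + U² sinh²(κL) / (4E(U − E))]⁻¹ = 1/2888 = 0.000346.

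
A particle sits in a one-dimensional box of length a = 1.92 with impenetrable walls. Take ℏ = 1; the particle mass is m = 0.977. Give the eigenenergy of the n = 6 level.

E = 49.3

The infinite-well eigenfunctions ψ_n = √(2/a) sin(nπx/a) vanish at both walls, giving E_n = n²π²ℏ²/(2ma²).
E_6 = 6² × π² / (2 × 0.977 × 1.92²) = 49.33.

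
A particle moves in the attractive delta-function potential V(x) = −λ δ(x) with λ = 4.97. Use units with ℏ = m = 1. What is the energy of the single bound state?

For x ≠ 0 the bound state is ψ ∝ e^{−κ|x|}; integrating the TISE across the delta gives the cusp condition 2κ = 2mλ/ℏ², so κ = 4.970.
Then E = −ℏ²κ²/(2m) = −mλ²/(2ℏ²) = -12.35.

E = -12.4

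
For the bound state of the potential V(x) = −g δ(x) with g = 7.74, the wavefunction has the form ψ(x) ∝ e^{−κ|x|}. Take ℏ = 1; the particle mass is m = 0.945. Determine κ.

κ = 7.31

Integrating the TISE across x = 0 gives the cusp condition ψ'(0⁺) − ψ'(0⁻) = −(2mg/ℏ²)ψ(0).
With ψ ∝ e^{−κ|x|} this yields −2κ = −2mg/ℏ², so κ = mg/ℏ² = 7.314.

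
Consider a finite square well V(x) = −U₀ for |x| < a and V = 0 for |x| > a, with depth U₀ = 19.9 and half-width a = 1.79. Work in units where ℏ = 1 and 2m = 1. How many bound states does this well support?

N = 6

The dimensionless depth is z₀ = a√(2mU₀)/ℏ = 1.79 × √(19.90) = 7.985.
The even/odd transcendental equations gain one root per π/2 in z₀, giving N = 1 + ⌊2z₀/π⌋ = 1 + ⌊5.083⌋ = 6.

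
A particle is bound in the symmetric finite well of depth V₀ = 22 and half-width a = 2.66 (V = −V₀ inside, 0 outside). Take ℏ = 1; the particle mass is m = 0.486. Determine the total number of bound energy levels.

N = 8

Define the well-strength parameter z₀ = (a/ℏ)√(2mV₀) = 2.66 × √(2·0.486·22) = 12.30.
A new bound state (alternating even/odd) appears each time z₀ passes a multiple of π/2, so N = ⌊2z₀/π⌋ + 1 = ⌊7.831⌋ + 1 = 8.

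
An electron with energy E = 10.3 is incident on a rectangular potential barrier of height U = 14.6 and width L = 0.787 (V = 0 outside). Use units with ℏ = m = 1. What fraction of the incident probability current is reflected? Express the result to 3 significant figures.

Since E < U the interior solution is evanescent with decay constant κ = √(2m(U − E))/ℏ = 2.933.
κL = 2.308, sinh(κL) = 4.977.
The exact tunnelling result is T⁻¹ = 1 + U² sinh²(κL) / [4E(U − E)] = 30.81, so T = 0.0325.
R = 1 − T = 0.968.

R = 0.968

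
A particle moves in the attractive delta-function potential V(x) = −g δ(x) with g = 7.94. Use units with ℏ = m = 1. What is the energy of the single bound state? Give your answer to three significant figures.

For x ≠ 0 the bound state is ψ ∝ e^{−κ|x|}; integrating the TISE across the delta gives the cusp condition 2κ = 2mg/ℏ², so κ = 7.940.
Then E = −ℏ²κ²/(2m) = −mg²/(2ℏ²) = -31.52.

E = -31.5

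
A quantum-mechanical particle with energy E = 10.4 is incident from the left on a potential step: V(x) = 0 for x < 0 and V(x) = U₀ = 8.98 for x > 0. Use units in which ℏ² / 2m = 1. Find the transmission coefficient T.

On each side the TISE gives plane waves with k = √(2m(E − V))/ℏ: k₁ = √(2·½·10.4) = 3.225, k₂ = √(2·½·1.42) = 1.192.
Matching ψ and ψ′ at x = 0 gives r = (k₁ − k₂)/(k₁ + k₂), so R = r² = 0.2119 and T = 1 − R = 0.7881.

T = 0.788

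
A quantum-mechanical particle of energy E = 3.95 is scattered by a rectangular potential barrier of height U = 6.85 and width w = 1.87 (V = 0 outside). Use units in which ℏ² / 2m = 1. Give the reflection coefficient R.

R = 0.993

E < U: inside the barrier ψ ∝ e^{±κx} with κ = √(2m(U − E))/ℏ = 1.703.
κw = 3.184, sinh(κw) = 12.06.
Matching ψ, ψ′ at both faces gives T = [1 + U² sinh²(κw) / (4E(U − E))]⁻¹ = 1/149.9 = 0.00667.
R = 1 − T = 0.993.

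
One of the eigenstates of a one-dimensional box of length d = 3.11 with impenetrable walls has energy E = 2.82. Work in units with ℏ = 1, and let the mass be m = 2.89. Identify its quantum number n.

n = 4

For an infinite well E_n = n²π²ℏ²/(2md²), so n = (d/πℏ)√(2mE).
n = (3.11/π) × √(2 × 2.89 × 2.82) = 3.997 → n = 4.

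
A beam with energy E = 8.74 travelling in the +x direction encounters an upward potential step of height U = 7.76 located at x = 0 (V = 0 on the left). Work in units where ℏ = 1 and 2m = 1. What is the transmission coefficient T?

The wavenumbers are k₁ = √(2mE)/ℏ = 2.956 on the left and k₂ = √(2m(E − U))/ℏ = 0.9899 on the right.
Continuity of ψ and ψ′ at the step yields the reflection amplitude r = (k₁ − k₂)/(k₁ + k₂) = 0.4983; thus R = |r|² = 0.2483, T = 0.7517.

T = 0.752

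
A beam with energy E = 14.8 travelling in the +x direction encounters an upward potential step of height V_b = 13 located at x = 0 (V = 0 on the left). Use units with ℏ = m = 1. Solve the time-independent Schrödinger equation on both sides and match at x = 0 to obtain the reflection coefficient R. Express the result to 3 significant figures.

R = 0.233

The wavenumbers are k₁ = √(2mE)/ℏ = 5.441 on the left and k₂ = √(2m(E − V_b))/ℏ = 1.897 on the right.
Matching ψ and ψ′ at x = 0 gives r = (k₁ − k₂)/(k₁ + k₂), so R = r² = 0.2332 and T = 1 − R = 0.7668.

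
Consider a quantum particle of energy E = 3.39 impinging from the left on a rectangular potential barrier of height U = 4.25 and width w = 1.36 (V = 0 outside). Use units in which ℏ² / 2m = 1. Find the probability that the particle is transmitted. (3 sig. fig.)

Since E < U the interior solution is evanescent with decay constant κ = √(2m(U − E))/ℏ = 0.9274.
κw = 1.261, sinh(κw) = 1.623.
Matching ψ, ψ′ at both faces gives T = [1 + U² sinh²(κw) / (4E(U − E))]⁻¹ = 1/5.081 = 0.197.

T = 0.197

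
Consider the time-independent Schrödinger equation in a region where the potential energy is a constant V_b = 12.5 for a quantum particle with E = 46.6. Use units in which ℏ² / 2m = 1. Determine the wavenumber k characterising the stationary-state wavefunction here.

k = 5.84

With E > V_b the solution is oscillatory, ψ ∝ e^{±ikx} with k = √(2m(E − V_b))/ℏ.
k = √(2 × 0.5 × 34.1) = 5.840.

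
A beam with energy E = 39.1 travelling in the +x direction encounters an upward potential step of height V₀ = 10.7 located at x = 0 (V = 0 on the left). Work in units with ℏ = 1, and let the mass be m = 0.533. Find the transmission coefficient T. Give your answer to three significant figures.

T = 0.994

The wavenumbers are k₁ = √(2mE)/ℏ = 6.456 on the left and k₂ = √(2m(E − V₀))/ℏ = 5.502 on the right.
Matching ψ and ψ′ at x = 0 gives r = (k₁ − k₂)/(k₁ + k₂), so R = r² = 0.006362 and T = 1 − R = 0.9936.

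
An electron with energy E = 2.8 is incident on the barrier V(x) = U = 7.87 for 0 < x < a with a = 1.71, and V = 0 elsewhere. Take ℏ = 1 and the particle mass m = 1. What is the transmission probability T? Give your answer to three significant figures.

T = 0.0000683

Since E < U the interior solution is evanescent with decay constant κ = √(2m(U − E))/ℏ = 3.184.
κa = 5.445, sinh(κa) = 115.8.
The exact tunnelling result is T⁻¹ = 1 + U² sinh²(κa) / [4E(U − E)] = 14630, so T = 0.0000683.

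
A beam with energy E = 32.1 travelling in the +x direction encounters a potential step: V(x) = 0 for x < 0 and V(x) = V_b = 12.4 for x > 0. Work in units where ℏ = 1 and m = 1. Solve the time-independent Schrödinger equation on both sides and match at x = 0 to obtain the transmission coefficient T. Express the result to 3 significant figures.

The wavenumbers are k₁ = √(2mE)/ℏ = 8.012 on the left and k₂ = √(2m(E − V_b))/ℏ = 6.277 on the right.
Matching ψ and ψ′ at x = 0 gives r = (k₁ − k₂)/(k₁ + k₂), so R = r² = 0.01475 and T = 1 − R = 0.9852.

T = 0.985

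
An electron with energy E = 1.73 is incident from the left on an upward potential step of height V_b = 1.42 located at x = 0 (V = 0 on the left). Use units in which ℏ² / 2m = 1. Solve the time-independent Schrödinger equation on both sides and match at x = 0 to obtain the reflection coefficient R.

R = 0.164

The wavenumbers are k₁ = √(2mE)/ℏ = 1.315 on the left and k₂ = √(2m(E − V_b))/ℏ = 0.5568 on the right.
Matching ψ and ψ′ at x = 0 gives r = (k₁ − k₂)/(k₁ + k₂), so R = r² = 0.1642 and T = 1 − R = 0.8358.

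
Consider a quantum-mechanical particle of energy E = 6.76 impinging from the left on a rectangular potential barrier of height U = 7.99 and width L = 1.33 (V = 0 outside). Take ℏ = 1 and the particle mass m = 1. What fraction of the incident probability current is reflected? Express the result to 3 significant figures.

R = 0.968

E < U: inside the barrier ψ ∝ e^{±κx} with κ = √(2m(U − E))/ℏ = 1.568.
κL = 2.086, sinh(κL) = 3.964.
The exact tunnelling result is T⁻¹ = 1 + U² sinh²(κL) / [4E(U − E)] = 31.17, so T = 0.0321.
R = 1 − T = 0.968.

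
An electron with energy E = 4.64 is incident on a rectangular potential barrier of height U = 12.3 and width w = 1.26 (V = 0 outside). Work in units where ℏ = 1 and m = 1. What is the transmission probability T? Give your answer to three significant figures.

T = 0.000196

Since E < U the interior solution is evanescent with decay constant κ = √(2m(U − E))/ℏ = 3.914.
κw = 4.932, sinh(κw) = 69.31.
Matching ψ, ψ′ at both faces gives T = [1 + U² sinh²(κw) / (4E(U − E))]⁻¹ = 1/5113 = 0.000196.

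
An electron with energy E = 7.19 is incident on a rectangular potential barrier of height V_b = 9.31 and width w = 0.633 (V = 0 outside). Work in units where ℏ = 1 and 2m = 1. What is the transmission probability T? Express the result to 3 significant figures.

T = 0.386

Since E < V_b the interior solution is evanescent with decay constant κ = √(2m(V_b − E))/ℏ = 1.456.
κw = 0.9217, sinh(κw) = 1.058.
The exact tunnelling result is T⁻¹ = 1 + V_b² sinh²(κw) / [4E(V_b − E)] = 2.591, so T = 0.386.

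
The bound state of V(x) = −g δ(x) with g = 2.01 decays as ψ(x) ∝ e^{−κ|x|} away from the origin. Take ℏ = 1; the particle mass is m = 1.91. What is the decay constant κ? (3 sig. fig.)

κ = 3.84

Integrating the TISE across x = 0 gives the cusp condition ψ'(0⁺) − ψ'(0⁻) = −(2mg/ℏ²)ψ(0).
With ψ ∝ e^{−κ|x|} this yields −2κ = −2mg/ℏ², so κ = mg/ℏ² = 3.839.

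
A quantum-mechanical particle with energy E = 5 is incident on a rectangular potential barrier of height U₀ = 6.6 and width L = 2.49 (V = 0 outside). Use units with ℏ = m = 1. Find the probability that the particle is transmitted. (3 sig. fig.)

T = 0.000397

Since E < U₀ the interior solution is evanescent with decay constant κ = √(2m(U₀ − E))/ℏ = 1.789.
κL = 4.454, sinh(κL) = 42.99.
Matching ψ, ψ′ at both faces gives T = [1 + U₀² sinh²(κL) / (4E(U₀ − E))]⁻¹ = 1/2517 = 0.000397.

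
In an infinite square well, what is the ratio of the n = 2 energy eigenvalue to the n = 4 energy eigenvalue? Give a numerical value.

0.25

E_n = n²π²ℏ²/(2mL²) so the ratio is n₂²/n₁² = 4/16 = 0.25.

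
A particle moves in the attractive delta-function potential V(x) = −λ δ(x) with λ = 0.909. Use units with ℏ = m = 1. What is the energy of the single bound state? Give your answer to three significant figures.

E = -0.413

The bound state is ψ(x) = √κ e^{−κ|x|}. The derivative jump ψ'(0⁺) − ψ'(0⁻) = −(2mλ/ℏ²)ψ(0) fixes κ = mλ/ℏ² = 0.9090.
Then E = −ℏ²κ²/(2m) = −mλ²/(2ℏ²) = -0.4131.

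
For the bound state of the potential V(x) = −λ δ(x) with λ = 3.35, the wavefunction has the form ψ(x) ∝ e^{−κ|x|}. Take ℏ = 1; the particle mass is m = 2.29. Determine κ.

κ = 7.67

Integrate −(ℏ²/2m)ψ'' − λδ(x)ψ = Eψ from −ε to +ε: the ψ'' term gives ψ'(0⁺) − ψ'(0⁻) and the δ term gives −(2mλ/ℏ²)ψ(0).
With ψ ∝ e^{−κ|x|} this yields −2κ = −2mλ/ℏ², so κ = mλ/ℏ² = 7.672.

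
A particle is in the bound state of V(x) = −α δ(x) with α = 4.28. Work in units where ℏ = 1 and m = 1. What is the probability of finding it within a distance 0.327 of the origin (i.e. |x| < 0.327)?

P = 0.939

The normalised bound state is ψ = √κ e^{−κ|x|} with κ = mα/ℏ² = 4.280.
P(|x| < d) = ∫_{−d}^{d} κ e^{−2κ|x|} dx = 1 − e^{−2κd} = 1 − e^{−2.799} = 0.9391.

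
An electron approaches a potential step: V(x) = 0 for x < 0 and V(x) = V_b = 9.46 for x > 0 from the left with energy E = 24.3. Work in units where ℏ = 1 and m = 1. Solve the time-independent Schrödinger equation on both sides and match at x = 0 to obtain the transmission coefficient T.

On each side the TISE gives plane waves with k = √(2m(E − V))/ℏ: k₁ = √(2·1·24.3) = 6.971, k₂ = √(2·1·14.84) = 5.448.
Matching ψ and ψ′ at x = 0 gives r = (k₁ − k₂)/(k₁ + k₂), so R = r² = 0.01505 and T = 1 − R = 0.9850.

T = 0.985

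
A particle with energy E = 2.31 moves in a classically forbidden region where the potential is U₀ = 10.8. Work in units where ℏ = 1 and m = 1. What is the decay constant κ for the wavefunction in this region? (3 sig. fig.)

κ = 4.12

Since E < U₀ the TISE in this region is ψ'' = κ²ψ with κ = √(2m(U₀ − E))/ℏ.
κ = √(2 × 1 × 8.49) = 4.121.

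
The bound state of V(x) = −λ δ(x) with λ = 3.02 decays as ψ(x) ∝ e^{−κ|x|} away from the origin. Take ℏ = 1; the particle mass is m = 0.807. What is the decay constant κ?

κ = 2.44

Integrate −(ℏ²/2m)ψ'' − λδ(x)ψ = Eψ from −ε to +ε: the ψ'' term gives ψ'(0⁺) − ψ'(0⁻) and the δ term gives −(2mλ/ℏ²)ψ(0).
With ψ ∝ e^{−κ|x|} this yields −2κ = −2mλ/ℏ², so κ = mλ/ℏ² = 2.437.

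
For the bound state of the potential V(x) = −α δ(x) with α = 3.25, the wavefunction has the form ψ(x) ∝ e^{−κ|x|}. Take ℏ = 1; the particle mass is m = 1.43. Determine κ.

Integrate −(ℏ²/2m)ψ'' − αδ(x)ψ = Eψ from −ε to +ε: the ψ'' term gives ψ'(0⁺) − ψ'(0⁻) and the δ term gives −(2mα/ℏ²)ψ(0).
With ψ ∝ e^{−κ|x|} this yields −2κ = −2mα/ℏ², so κ = mα/ℏ² = 4.648.

κ = 4.65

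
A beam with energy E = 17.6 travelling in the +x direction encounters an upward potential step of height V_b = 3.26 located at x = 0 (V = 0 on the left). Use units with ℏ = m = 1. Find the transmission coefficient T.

On each side the TISE gives plane waves with k = √(2m(E − V))/ℏ: k₁ = √(2·1·17.6) = 5.933, k₂ = √(2·1·14.34) = 5.355.
Matching ψ and ψ′ at x = 0 gives r = (k₁ − k₂)/(k₁ + k₂), so R = r² = 0.002618 and T = 1 − R = 0.9974.

T = 0.997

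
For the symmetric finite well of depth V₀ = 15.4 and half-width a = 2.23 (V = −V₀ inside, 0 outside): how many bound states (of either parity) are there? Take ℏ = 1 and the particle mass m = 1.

N = 8

Define the well-strength parameter z₀ = (a/ℏ)√(2mV₀) = 2.23 × √(2·1·15.4) = 12.38.
The even/odd transcendental equations gain one root per π/2 in z₀, giving N = 1 + ⌊2z₀/π⌋ = 1 + ⌊7.879⌋ = 8.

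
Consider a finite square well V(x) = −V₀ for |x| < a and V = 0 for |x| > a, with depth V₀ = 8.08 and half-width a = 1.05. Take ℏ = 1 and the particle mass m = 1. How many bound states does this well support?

Define the well-strength parameter z₀ = (a/ℏ)√(2mV₀) = 1.05 × √(2·1·8.08) = 4.221.
The even/odd transcendental equations gain one root per π/2 in z₀, giving N = 1 + ⌊2z₀/π⌋ = 1 + ⌊2.687⌋ = 3.

N = 3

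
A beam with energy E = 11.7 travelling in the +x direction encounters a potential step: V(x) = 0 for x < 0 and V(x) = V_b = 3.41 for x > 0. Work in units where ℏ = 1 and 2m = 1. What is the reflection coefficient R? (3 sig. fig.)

R = 0.00738

On each side the TISE gives plane waves with k = √(2m(E − V))/ℏ: k₁ = √(2·½·11.7) = 3.421, k₂ = √(2·½·8.29) = 2.879.
Continuity of ψ and ψ′ at the step yields the reflection amplitude r = (k₁ − k₂)/(k₁ + k₂) = 0.08592; thus R = |r|² = 0.007383, T = 0.9926.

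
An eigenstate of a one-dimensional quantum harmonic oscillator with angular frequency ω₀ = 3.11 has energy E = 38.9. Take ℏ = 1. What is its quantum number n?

Invert E_n = (n + ½)ℏω₀: n = E/ℏω₀ − ½ = 12.008, so n = 12.

n = 12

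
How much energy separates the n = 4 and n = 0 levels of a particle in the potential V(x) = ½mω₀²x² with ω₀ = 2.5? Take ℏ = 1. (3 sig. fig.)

E_n = ℏω₀(n + ½), so ΔE = (4 − 0) ℏω₀ = 4 × 2.5 = 10.00.

ΔE = 10.0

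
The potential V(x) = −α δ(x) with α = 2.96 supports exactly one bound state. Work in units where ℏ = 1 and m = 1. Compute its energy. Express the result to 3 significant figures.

E = -4.38

The bound state is ψ(x) = √κ e^{−κ|x|}. The derivative jump ψ'(0⁺) − ψ'(0⁻) = −(2mα/ℏ²)ψ(0) fixes κ = mα/ℏ² = 2.960.
Then E = −ℏ²κ²/(2m) = −mα²/(2ℏ²) = -4.381.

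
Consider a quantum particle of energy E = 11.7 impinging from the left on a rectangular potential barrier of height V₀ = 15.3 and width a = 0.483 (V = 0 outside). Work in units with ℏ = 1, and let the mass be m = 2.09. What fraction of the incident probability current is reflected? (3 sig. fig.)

R = 0.934

Since E < V₀ the interior solution is evanescent with decay constant κ = √(2m(V₀ − E))/ℏ = 3.879.
κa = 1.874, sinh(κa) = 3.179.
The exact tunnelling result is T⁻¹ = 1 + V₀² sinh²(κa) / [4E(V₀ − E)] = 15.04, so T = 0.0665.
R = 1 − T = 0.934.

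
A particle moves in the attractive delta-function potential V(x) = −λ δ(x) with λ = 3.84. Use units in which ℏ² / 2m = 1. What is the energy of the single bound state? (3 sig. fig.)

For x ≠ 0 the bound state is ψ ∝ e^{−κ|x|}; integrating the TISE across the delta gives the cusp condition 2κ = 2mλ/ℏ², so κ = 1.920.
Then E = −ℏ²κ²/(2m) = −mλ²/(2ℏ²) = -3.686.

E = -3.69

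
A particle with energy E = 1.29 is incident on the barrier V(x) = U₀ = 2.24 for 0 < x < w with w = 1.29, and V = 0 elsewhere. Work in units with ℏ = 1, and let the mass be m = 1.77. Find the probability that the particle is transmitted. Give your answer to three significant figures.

T = 0.0339

Since E < U₀ the interior solution is evanescent with decay constant κ = √(2m(U₀ − E))/ℏ = 1.834.
κw = 2.366, sinh(κw) = 5.279.
Matching ψ, ψ′ at both faces gives T = [1 + U₀² sinh²(κw) / (4E(U₀ − E))]⁻¹ = 1/29.52 = 0.0339.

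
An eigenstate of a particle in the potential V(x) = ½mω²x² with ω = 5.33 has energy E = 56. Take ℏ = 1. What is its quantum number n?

n = 10

E_n = ℏω(n + ½) ⇒ n = E/(ℏω) − ½ = 56/5.33 − 0.5 = 10.007 → n = 10.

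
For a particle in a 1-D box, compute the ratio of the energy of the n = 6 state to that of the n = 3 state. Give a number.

4

E_n = n²π²ℏ²/(2mL²) so the ratio is n₂²/n₁² = 36/9 = 4.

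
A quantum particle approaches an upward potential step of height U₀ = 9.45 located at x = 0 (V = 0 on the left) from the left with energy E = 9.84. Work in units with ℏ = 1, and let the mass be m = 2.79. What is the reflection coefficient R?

The wavenumbers are k₁ = √(2mE)/ℏ = 7.410 on the left and k₂ = √(2m(E − U₀))/ℏ = 1.475 on the right.
Matching ψ and ψ′ at x = 0 gives r = (k₁ − k₂)/(k₁ + k₂), so R = r² = 0.4461 and T = 1 − R = 0.5539.

R = 0.446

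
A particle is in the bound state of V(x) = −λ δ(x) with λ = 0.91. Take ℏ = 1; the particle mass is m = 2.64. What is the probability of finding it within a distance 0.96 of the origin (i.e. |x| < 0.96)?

The normalised bound state is ψ = √κ e^{−κ|x|} with κ = mλ/ℏ² = 2.402.
P(|x| < d) = ∫_{−d}^{d} κ e^{−2κ|x|} dx = 1 − e^{−2κd} = 1 − e^{−4.613} = 0.9901.

P = 0.990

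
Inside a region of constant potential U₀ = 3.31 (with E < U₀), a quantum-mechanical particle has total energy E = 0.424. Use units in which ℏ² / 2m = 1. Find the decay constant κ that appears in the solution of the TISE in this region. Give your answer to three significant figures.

Since E < U₀ the TISE in this region is ψ'' = κ²ψ with κ = √(2m(U₀ − E))/ℏ.
κ = √(2 × 0.5 × 2.886) = 1.699.

κ = 1.70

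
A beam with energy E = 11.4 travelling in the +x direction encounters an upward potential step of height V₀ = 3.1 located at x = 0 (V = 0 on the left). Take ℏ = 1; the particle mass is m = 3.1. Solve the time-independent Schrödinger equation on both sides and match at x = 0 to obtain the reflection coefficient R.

On each side the TISE gives plane waves with k = √(2m(E − V))/ℏ: k₁ = √(2·3.1·11.4) = 8.407, k₂ = √(2·3.1·8.3) = 7.174.
Matching ψ and ψ′ at x = 0 gives r = (k₁ − k₂)/(k₁ + k₂), so R = r² = 0.006268 and T = 1 − R = 0.9937.

R = 0.00627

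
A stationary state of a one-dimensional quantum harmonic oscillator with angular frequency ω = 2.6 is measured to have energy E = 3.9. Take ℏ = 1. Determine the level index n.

Invert E_n = (n + ½)ℏω: n = E/ℏω − ½ = 1.000, so n = 1.

n = 1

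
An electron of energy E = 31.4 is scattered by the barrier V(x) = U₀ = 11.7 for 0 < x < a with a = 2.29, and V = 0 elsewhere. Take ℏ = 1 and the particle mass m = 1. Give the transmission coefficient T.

Above the barrier the interior wavenumber is k₂ = √(2m(E − U₀))/ℏ = 6.277, giving phase k₂a = 14.37.
Matching at both interfaces gives T⁻¹ = 1 + U₀² sin²(k₂a) / [4E(E − U₀)] = 1.052, hence T = 0.950.

T = 0.950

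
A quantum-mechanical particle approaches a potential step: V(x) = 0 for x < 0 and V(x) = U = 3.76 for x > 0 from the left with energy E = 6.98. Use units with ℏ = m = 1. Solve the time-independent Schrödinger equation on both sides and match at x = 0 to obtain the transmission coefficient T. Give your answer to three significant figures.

T = 0.964

On each side the TISE gives plane waves with k = √(2m(E − V))/ℏ: k₁ = √(2·1·6.98) = 3.736, k₂ = √(2·1·3.22) = 2.538.
Matching ψ and ψ′ at x = 0 gives r = (k₁ − k₂)/(k₁ + k₂), so R = r² = 0.03650 and T = 1 − R = 0.9635.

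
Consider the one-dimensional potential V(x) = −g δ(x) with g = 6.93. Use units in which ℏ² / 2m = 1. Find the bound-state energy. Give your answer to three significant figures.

The bound state is ψ(x) = √κ e^{−κ|x|}. The derivative jump ψ'(0⁺) − ψ'(0⁻) = −(2mg/ℏ²)ψ(0) fixes κ = mg/ℏ² = 3.465.
Then E = −ℏ²κ²/(2m) = −mg²/(2ℏ²) = -12.01.

E = -12.0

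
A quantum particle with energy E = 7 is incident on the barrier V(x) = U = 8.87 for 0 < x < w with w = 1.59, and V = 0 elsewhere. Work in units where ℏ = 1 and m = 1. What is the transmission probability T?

T = 0.00567

E < U: inside the barrier ψ ∝ e^{±κx} with κ = √(2m(U − E))/ℏ = 1.934.
κw = 3.075, sinh(κw) = 10.80.
Matching ψ, ψ′ at both faces gives T = [1 + U² sinh²(κw) / (4E(U − E))]⁻¹ = 1/176.3 = 0.00567.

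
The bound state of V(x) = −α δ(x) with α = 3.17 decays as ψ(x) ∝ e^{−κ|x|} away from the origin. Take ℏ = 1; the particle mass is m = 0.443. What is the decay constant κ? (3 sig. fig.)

κ = 1.40

Integrate −(ℏ²/2m)ψ'' − αδ(x)ψ = Eψ from −ε to +ε: the ψ'' term gives ψ'(0⁺) − ψ'(0⁻) and the δ term gives −(2mα/ℏ²)ψ(0).
With ψ ∝ e^{−κ|x|} this yields −2κ = −2mα/ℏ², so κ = mα/ℏ² = 1.404.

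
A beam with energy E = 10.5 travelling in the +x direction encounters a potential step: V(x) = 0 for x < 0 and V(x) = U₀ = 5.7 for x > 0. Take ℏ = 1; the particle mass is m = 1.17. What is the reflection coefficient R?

The wavenumbers are k₁ = √(2mE)/ℏ = 4.957 on the left and k₂ = √(2m(E − U₀))/ℏ = 3.351 on the right.
Matching ψ and ψ′ at x = 0 gives r = (k₁ − k₂)/(k₁ + k₂), so R = r² = 0.03734 and T = 1 − R = 0.9627.

R = 0.0373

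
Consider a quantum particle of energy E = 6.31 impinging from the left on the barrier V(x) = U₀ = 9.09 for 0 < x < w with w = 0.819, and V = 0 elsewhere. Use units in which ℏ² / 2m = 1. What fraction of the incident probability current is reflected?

R = 0.798

E < U₀: inside the barrier ψ ∝ e^{±κx} with κ = √(2m(U₀ − E))/ℏ = 1.667.
κw = 1.366, sinh(κw) = 1.831.
The exact tunnelling result is T⁻¹ = 1 + U₀² sinh²(κw) / [4E(U₀ − E)] = 4.949, so T = 0.202.
R = 1 − T = 0.798.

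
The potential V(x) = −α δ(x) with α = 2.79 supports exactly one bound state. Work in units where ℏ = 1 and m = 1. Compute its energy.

For x ≠ 0 the bound state is ψ ∝ e^{−κ|x|}; integrating the TISE across the delta gives the cusp condition 2κ = 2mα/ℏ², so κ = 2.790.
Then E = −ℏ²κ²/(2m) = −mα²/(2ℏ²) = -3.892.

E = -3.89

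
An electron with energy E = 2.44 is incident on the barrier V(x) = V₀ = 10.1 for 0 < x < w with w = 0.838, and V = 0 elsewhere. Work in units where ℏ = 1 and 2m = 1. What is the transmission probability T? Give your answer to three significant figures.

Since E < V₀ the interior solution is evanescent with decay constant κ = √(2m(V₀ − E))/ℏ = 2.768.
κw = 2.319, sinh(κw) = 5.035.
The exact tunnelling result is T⁻¹ = 1 + V₀² sinh²(κw) / [4E(V₀ − E)] = 35.59, so T = 0.0281.

T = 0.0281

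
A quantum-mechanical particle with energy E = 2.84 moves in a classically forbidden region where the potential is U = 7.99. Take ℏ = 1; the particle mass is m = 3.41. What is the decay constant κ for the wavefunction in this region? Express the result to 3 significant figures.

κ = 5.93

Since E < U the TISE in this region is ψ'' = κ²ψ with κ = √(2m(U − E))/ℏ.
κ = √(2 × 3.41 × 5.15) = 5.926.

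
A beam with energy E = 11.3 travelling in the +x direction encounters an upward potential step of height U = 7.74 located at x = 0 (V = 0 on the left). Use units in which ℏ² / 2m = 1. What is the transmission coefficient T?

On each side the TISE gives plane waves with k = √(2m(E − V))/ℏ: k₁ = √(2·½·11.3) = 3.362, k₂ = √(2·½·3.56) = 1.887.
Matching ψ and ψ′ at x = 0 gives r = (k₁ − k₂)/(k₁ + k₂), so R = r² = 0.07896 and T = 1 − R = 0.9210.

T = 0.921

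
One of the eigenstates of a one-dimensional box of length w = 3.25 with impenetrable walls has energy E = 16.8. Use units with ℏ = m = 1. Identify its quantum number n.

From E_n = n²π²ℏ²/(2mw²) invert to n = √(2mw²E)/(πℏ).
n = (3.25/π) × √(2 × 1 × 16.8) = 5.997 → n = 6.

n = 6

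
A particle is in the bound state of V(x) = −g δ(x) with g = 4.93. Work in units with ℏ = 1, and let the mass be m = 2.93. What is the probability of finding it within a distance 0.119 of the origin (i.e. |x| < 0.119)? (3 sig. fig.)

P = 0.968

The normalised bound state is ψ = √κ e^{−κ|x|} with κ = mg/ℏ² = 14.44.
P(|x| < d) = ∫_{−d}^{d} κ e^{−2κ|x|} dx = 1 − e^{−2κd} = 1 − e^{−3.438} = 0.9679.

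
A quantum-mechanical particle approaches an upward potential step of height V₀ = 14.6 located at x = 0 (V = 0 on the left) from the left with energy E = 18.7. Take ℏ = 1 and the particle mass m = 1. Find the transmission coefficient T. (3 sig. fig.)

The wavenumbers are k₁ = √(2mE)/ℏ = 6.116 on the left and k₂ = √(2m(E − V₀))/ℏ = 2.864 on the right.
Matching ψ and ψ′ at x = 0 gives r = (k₁ − k₂)/(k₁ + k₂), so R = r² = 0.1312 and T = 1 − R = 0.8688.

T = 0.869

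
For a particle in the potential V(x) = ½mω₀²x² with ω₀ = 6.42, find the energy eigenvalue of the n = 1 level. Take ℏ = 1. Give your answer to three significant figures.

E = 9.63

The oscillator eigenvalues are E_n = ℏω₀(n + ½), so E_1 = 6.42 × 1.5 = 9.630.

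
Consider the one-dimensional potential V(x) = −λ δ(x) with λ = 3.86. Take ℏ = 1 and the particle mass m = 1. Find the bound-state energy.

The bound state is ψ(x) = √κ e^{−κ|x|}. The derivative jump ψ'(0⁺) − ψ'(0⁻) = −(2mλ/ℏ²)ψ(0) fixes κ = mλ/ℏ² = 3.860.
Then E = −ℏ²κ²/(2m) = −mλ²/(2ℏ²) = -7.450.

E = -7.45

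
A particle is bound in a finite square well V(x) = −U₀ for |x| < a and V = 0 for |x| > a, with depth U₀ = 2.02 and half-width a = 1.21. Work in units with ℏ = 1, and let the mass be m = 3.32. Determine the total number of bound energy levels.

N = 3

The dimensionless depth is z₀ = a√(2mU₀)/ℏ = 1.21 × √(13.41) = 4.431.
A new bound state (alternating even/odd) appears each time z₀ passes a multiple of π/2, so N = ⌊2z₀/π⌋ + 1 = ⌊2.821⌋ + 1 = 3.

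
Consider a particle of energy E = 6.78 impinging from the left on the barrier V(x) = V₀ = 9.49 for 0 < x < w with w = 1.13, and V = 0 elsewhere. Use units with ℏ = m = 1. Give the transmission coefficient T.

Since E < V₀ the interior solution is evanescent with decay constant κ = √(2m(V₀ − E))/ℏ = 2.328.
κw = 2.631, sinh(κw) = 6.906.
Matching ψ, ψ′ at both faces gives T = [1 + V₀² sinh²(κw) / (4E(V₀ − E))]⁻¹ = 1/59.44 = 0.0168.

T = 0.0168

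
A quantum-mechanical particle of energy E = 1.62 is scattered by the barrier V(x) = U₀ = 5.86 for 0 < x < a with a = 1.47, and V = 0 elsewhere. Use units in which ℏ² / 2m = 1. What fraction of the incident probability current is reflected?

Since E < U₀ the interior solution is evanescent with decay constant κ = √(2m(U₀ − E))/ℏ = 2.059.
κa = 3.027, sinh(κa) = 10.29.
Matching ψ, ψ′ at both faces gives T = [1 + U₀² sinh²(κa) / (4E(U₀ − E))]⁻¹ = 1/133.4 = 0.00750.
R = 1 − T = 0.993.

R = 0.993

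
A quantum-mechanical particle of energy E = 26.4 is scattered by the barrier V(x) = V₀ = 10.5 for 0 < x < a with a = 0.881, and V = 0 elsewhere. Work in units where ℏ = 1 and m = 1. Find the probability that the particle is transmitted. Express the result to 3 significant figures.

T = 0.942

E > V₀: inside the barrier k₂ = √(2m(E − V₀))/ℏ = 5.639, k₂a = 4.968.
Matching at both interfaces gives T⁻¹ = 1 + V₀² sin²(k₂a) / [4E(E − V₀)] = 1.061, hence T = 0.942.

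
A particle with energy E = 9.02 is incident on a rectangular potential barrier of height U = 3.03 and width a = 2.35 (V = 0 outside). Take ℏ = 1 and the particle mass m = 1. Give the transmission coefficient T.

Above the barrier the interior wavenumber is k₂ = √(2m(E − U))/ℏ = 3.461, giving phase k₂a = 8.134.
T = [1 + U² sin²(k₂a) / (4E(E − U))]⁻¹ = 1/1.039 = 0.962.

T = 0.962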